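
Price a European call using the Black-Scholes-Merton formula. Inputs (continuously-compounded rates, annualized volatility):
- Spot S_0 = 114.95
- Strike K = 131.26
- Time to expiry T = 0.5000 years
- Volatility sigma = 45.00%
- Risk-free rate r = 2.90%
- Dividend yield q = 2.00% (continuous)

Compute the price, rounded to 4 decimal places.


d1 = (ln(S/K) + (r - q + 0.5*sigma^2) * T) / (sigma * sqrt(T)) = -0.24374077
d2 = d1 - sigma * sqrt(T) = -0.56193882
exp(-rT) = 0.98560462; exp(-qT) = 0.99004983
C = S_0 * exp(-qT) * N(d1) - K * exp(-rT) * N(d2)
N(d1) = 0.40371580; N(d2) = 0.28707885
C = 114.9500 * 0.99004983 * 0.40371580 - 131.2600 * 0.98560462 * 0.28707885 = 8.8058

Answer: Price = 8.8058


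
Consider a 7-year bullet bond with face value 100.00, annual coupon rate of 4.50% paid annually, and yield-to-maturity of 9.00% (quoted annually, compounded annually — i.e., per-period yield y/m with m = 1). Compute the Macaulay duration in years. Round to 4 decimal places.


Answer: Macaulay duration = 6.0213 years

Derivation:
Coupon per period c = face * coupon_rate / m = 4.500000
Periods per year m = 1; per-period yield y/m = 0.090000
Number of cashflows N = 7
Cashflows (t years, CF_t, discount factor 1/(1+y/m)^(m*t), PV):
  t = 1.0000: CF_t = 4.500000, DF = 0.917431, PV = 4.128440
  t = 2.0000: CF_t = 4.500000, DF = 0.841680, PV = 3.787560
  t = 3.0000: CF_t = 4.500000, DF = 0.772183, PV = 3.474826
  t = 4.0000: CF_t = 4.500000, DF = 0.708425, PV = 3.187913
  t = 5.0000: CF_t = 4.500000, DF = 0.649931, PV = 2.924691
  t = 6.0000: CF_t = 4.500000, DF = 0.596267, PV = 2.683203
  t = 7.0000: CF_t = 104.500000, DF = 0.547034, PV = 57.165079
Price P = sum_t PV_t = 77.351712
Macaulay numerator sum_t t * PV_t:
  t * PV_t at t = 1.0000: 4.128440
  t * PV_t at t = 2.0000: 7.575120
  t * PV_t at t = 3.0000: 10.424477
  t * PV_t at t = 4.0000: 12.751654
  t * PV_t at t = 5.0000: 14.623456
  t * PV_t at t = 6.0000: 16.099218
  t * PV_t at t = 7.0000: 400.155550
Macaulay duration D = (sum_t t * PV_t) / P = 465.757915 / 77.351712 = 6.021301


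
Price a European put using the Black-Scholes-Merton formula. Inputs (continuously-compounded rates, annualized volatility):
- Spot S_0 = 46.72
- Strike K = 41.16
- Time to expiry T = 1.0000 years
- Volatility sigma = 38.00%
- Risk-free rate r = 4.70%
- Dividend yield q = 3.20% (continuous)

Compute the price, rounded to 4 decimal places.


Answer: Price = 3.8105

Derivation:
d1 = (ln(S/K) + (r - q + 0.5*sigma^2) * T) / (sigma * sqrt(T)) = 0.56290902
d2 = d1 - sigma * sqrt(T) = 0.18290902
exp(-rT) = 0.95408740; exp(-qT) = 0.96850658
P = K * exp(-rT) * N(-d2) - S_0 * exp(-qT) * N(-d1)
N(-d1) = 0.28674842; N(-d2) = 0.42743470
P = 41.1600 * 0.95408740 * 0.42743470 - 46.7200 * 0.96850658 * 0.28674842 = 3.8105


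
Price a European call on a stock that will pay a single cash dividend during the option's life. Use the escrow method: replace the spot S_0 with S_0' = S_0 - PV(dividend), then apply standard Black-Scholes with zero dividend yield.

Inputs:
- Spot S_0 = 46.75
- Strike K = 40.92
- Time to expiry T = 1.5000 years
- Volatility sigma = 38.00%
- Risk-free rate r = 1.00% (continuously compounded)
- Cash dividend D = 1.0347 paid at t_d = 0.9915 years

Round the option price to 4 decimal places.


PV(D) = D * exp(-r * t_d) = 1.0347 * 0.99013399 = 1.02449164
S_0' = S_0 - PV(D) = 46.7500 - 1.02449164 = 45.72550836
d1 = (ln(S_0'/K) + (r + sigma^2/2)*T) / (sigma*sqrt(T)) = 0.50351490
d2 = d1 - sigma*sqrt(T) = 0.03811185
exp(-rT) = 0.98511194
N(d1) = 0.69269885; N(d2) = 0.51520075
C = S_0' * N(d1) - K * exp(-rT) * N(d2) = 45.72550836 * 0.69269885 - 40.9200 * 0.98511194 * 0.51520075 = 10.9059

Answer: Price = 10.9059


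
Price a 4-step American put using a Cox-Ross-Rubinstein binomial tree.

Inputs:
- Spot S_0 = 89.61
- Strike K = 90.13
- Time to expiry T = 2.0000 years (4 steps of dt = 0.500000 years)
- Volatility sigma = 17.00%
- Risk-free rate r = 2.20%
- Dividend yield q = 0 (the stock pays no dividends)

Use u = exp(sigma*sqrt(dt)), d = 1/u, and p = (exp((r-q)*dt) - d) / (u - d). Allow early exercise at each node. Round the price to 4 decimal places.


Answer: Price = V(0,0) = 7.0991

Derivation:
dt = T/N = 0.500000
u = exp(sigma*sqrt(dt)) = 1.127732; d = 1/u = 0.886736
p = (exp((r-q)*dt) - d) / (u - d) = 0.515880
Discount per step: exp(-r*dt) = 0.989060
Stock lattice S(k, i) with i counting down-moves:
  k=0: S(0,0) = 89.6100
  k=1: S(1,0) = 101.0560; S(1,1) = 79.4604
  k=2: S(2,0) = 113.9641; S(2,1) = 89.6100; S(2,2) = 70.4604
  k=3: S(3,0) = 128.5209; S(3,1) = 101.0560; S(3,2) = 79.4604; S(3,3) = 62.4797
  k=4: S(4,0) = 144.9371; S(4,1) = 113.9641; S(4,2) = 89.6100; S(4,3) = 70.4604; S(4,4) = 55.4030
Terminal payoffs V(N, i) = max(K - S_T, 0):
  V(4,0) = 0.000000; V(4,1) = 0.000000; V(4,2) = 0.520000; V(4,3) = 19.669617; V(4,4) = 34.726969
Backward induction: V(k, i) = exp(-r*dt) * [p * V(k+1, i) + (1-p) * V(k+1, i+1)]; then take max(V_cont, immediate exercise) for American.
  V(3,0) = exp(-r*dt) * [p*0.000000 + (1-p)*0.000000] = 0.000000; exercise = 0.000000; V(3,0) = max -> 0.000000
  V(3,1) = exp(-r*dt) * [p*0.000000 + (1-p)*0.520000] = 0.248988; exercise = 0.000000; V(3,1) = max -> 0.248988
  V(3,2) = exp(-r*dt) * [p*0.520000 + (1-p)*19.669617] = 9.683604; exercise = 10.669601; V(3,2) = max -> 10.669601
  V(3,3) = exp(-r*dt) * [p*19.669617 + (1-p)*34.726969] = 26.664256; exercise = 27.650253; V(3,3) = max -> 27.650253
  V(2,0) = exp(-r*dt) * [p*0.000000 + (1-p)*0.248988] = 0.119222; exercise = 0.000000; V(2,0) = max -> 0.119222
  V(2,1) = exp(-r*dt) * [p*0.248988 + (1-p)*10.669601] = 5.235902; exercise = 0.520000; V(2,1) = max -> 5.235902
  V(2,2) = exp(-r*dt) * [p*10.669601 + (1-p)*27.650253] = 18.683619; exercise = 19.669617; V(2,2) = max -> 19.669617
  V(1,0) = exp(-r*dt) * [p*0.119222 + (1-p)*5.235902] = 2.567906; exercise = 0.000000; V(1,0) = max -> 2.567906
  V(1,1) = exp(-r*dt) * [p*5.235902 + (1-p)*19.669617] = 12.089829; exercise = 10.669601; V(1,1) = max -> 12.089829
  V(0,0) = exp(-r*dt) * [p*2.567906 + (1-p)*12.089829] = 7.099138; exercise = 0.520000; V(0,0) = max -> 7.099138


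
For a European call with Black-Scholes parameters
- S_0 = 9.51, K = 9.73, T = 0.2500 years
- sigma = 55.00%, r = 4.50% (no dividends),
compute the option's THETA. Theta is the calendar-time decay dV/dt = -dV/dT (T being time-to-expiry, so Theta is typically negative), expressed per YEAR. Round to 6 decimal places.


d1 = 0.0952453831; d2 = -0.1797546169
phi(d1) = 0.3971368391; exp(-qT) = 1.0000000000; exp(-rT) = 0.9888130446
Theta = -S*exp(-qT)*phi(d1)*sigma/(2*sqrt(T)) - r*K*exp(-rT)*N(d2) + q*S*exp(-qT)*N(d1)
N(d1) = 0.5379400384; N(d2) = 0.4286726068; sqrt(T) = 0.5000000000
Term 1 = -9.5100 * 1.0000000000 * 0.3971368391 * 0.5500 / (2 * 0.5000000000) = -2.0772242369
Term 2 = -0.0450 * 9.7300 * 0.9888130446 * 0.4286726068 = -0.1855945731
Term 3 = 0 (no dividend yield, q = 0)
Theta = -2.0772242369 + (-0.1855945731) + (0.0000000000) = -2.262819

Answer: Theta = -2.262819


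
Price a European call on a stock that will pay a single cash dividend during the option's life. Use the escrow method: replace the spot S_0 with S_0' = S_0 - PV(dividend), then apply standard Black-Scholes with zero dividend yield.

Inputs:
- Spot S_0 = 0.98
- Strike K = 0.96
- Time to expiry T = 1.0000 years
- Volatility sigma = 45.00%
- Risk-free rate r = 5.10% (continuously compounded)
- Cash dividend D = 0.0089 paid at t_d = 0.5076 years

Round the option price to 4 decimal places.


Answer: Price = 0.1988

Derivation:
PV(D) = D * exp(-r * t_d) = 0.0089 * 0.97444461 = 0.00867256
S_0' = S_0 - PV(D) = 0.9800 - 0.00867256 = 0.97132744
d1 = (ln(S_0'/K) + (r + sigma^2/2)*T) / (sigma*sqrt(T)) = 0.36440078
d2 = d1 - sigma*sqrt(T) = -0.08559922
exp(-rT) = 0.95027867
N(d1) = 0.64222062; N(d2) = 0.46589251
C = S_0' * N(d1) - K * exp(-rT) * N(d2) = 0.97132744 * 0.64222062 - 0.9600 * 0.95027867 * 0.46589251 = 0.1988


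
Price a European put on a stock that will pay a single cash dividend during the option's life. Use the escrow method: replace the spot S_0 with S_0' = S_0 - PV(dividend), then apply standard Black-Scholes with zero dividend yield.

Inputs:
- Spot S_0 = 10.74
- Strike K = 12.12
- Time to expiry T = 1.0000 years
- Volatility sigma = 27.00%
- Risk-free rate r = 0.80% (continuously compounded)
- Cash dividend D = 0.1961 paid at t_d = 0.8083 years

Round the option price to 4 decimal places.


PV(D) = D * exp(-r * t_d) = 0.1961 * 0.99355446 = 0.19483603
S_0' = S_0 - PV(D) = 10.7400 - 0.19483603 = 10.54516397
d1 = (ln(S_0'/K) + (r + sigma^2/2)*T) / (sigma*sqrt(T)) = -0.35088747
d2 = d1 - sigma*sqrt(T) = -0.62088747
exp(-rT) = 0.99203191
N(-d1) = 0.63716361; N(-d2) = 0.73266317
P = K * exp(-rT) * N(-d2) - S_0' * N(-d1) = 12.1200 * 0.99203191 * 0.73266317 - 10.54516397 * 0.63716361 = 2.0901

Answer: Price = 2.0901


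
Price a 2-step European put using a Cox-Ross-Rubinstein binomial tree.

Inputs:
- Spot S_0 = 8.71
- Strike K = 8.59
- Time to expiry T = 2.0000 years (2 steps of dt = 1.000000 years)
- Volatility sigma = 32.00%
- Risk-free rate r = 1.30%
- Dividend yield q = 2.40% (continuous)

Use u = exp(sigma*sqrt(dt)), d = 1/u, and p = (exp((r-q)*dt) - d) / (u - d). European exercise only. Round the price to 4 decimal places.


Answer: Price = V(0,0) = 1.3841

Derivation:
dt = T/N = 1.000000
u = exp(sigma*sqrt(dt)) = 1.377128; d = 1/u = 0.726149
p = (exp((r-q)*dt) - d) / (u - d) = 0.403871
Discount per step: exp(-r*dt) = 0.987084
Stock lattice S(k, i) with i counting down-moves:
  k=0: S(0,0) = 8.7100
  k=1: S(1,0) = 11.9948; S(1,1) = 6.3248
  k=2: S(2,0) = 16.5183; S(2,1) = 8.7100; S(2,2) = 4.5927
Terminal payoffs V(N, i) = max(K - S_T, 0):
  V(2,0) = 0.000000; V(2,1) = 0.000000; V(2,2) = 3.997283
Backward induction: V(k, i) = exp(-r*dt) * [p * V(k+1, i) + (1-p) * V(k+1, i+1)].
  V(1,0) = exp(-r*dt) * [p*0.000000 + (1-p)*0.000000] = 0.000000
  V(1,1) = exp(-r*dt) * [p*0.000000 + (1-p)*3.997283] = 2.352120
  V(0,0) = exp(-r*dt) * [p*0.000000 + (1-p)*2.352120] = 1.384058


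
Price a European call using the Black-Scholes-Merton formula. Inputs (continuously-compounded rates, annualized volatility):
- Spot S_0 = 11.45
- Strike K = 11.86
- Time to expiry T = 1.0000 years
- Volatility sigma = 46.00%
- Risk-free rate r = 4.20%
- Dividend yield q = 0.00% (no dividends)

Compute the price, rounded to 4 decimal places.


Answer: Price = 2.1149

Derivation:
d1 = (ln(S/K) + (r - q + 0.5*sigma^2) * T) / (sigma * sqrt(T)) = 0.24482247
d2 = d1 - sigma * sqrt(T) = -0.21517753
exp(-rT) = 0.95886978; exp(-qT) = 1.00000000
C = S_0 * exp(-qT) * N(d1) - K * exp(-rT) * N(d2)
N(d1) = 0.59670305; N(d2) = 0.41481445
C = 11.4500 * 1.00000000 * 0.59670305 - 11.8600 * 0.95886978 * 0.41481445 = 2.1149


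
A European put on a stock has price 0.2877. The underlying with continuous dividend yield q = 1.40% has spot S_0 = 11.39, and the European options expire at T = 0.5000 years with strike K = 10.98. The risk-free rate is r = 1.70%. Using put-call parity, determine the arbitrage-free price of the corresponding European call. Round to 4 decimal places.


Put-call parity: C - P = S_0 * exp(-qT) - K * exp(-rT).
S_0 * exp(-qT) = 11.3900 * 0.99302444 = 11.31054841
K * exp(-rT) = 10.9800 * 0.99153602 = 10.88706553
C = P + S*exp(-qT) - K*exp(-rT)
C = 0.2877 + 11.31054841 - 10.88706553 = 0.7112

Answer: Call price = 0.7112


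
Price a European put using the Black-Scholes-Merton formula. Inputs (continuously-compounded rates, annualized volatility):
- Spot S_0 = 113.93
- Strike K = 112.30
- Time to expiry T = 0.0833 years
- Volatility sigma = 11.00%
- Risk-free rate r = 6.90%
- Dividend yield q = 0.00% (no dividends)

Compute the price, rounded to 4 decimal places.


Answer: Price = 0.5703

Derivation:
d1 = (ln(S/K) + (r - q + 0.5*sigma^2) * T) / (sigma * sqrt(T)) = 0.65081531
d2 = d1 - sigma * sqrt(T) = 0.61906739
exp(-rT) = 0.99426879; exp(-qT) = 1.00000000
P = K * exp(-rT) * N(-d2) - S_0 * exp(-qT) * N(-d1)
N(-d1) = 0.25758286; N(-d2) = 0.26793598
P = 112.3000 * 0.99426879 * 0.26793598 - 113.9300 * 1.00000000 * 0.25758286 = 0.5703


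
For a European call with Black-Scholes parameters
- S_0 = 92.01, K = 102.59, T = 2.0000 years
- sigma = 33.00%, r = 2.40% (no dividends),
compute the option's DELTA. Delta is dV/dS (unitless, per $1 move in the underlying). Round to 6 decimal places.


d1 = 0.1029736136; d2 = -0.3637168620
phi(d1) = 0.3968327722; exp(-qT) = 1.0000000000; exp(-rT) = 0.9531337871
N(d1) = 0.5410080435
Delta = exp(-qT) * N(d1) = 1.0000000000 * 0.5410080435 = 0.541008

Answer: Delta = 0.541008


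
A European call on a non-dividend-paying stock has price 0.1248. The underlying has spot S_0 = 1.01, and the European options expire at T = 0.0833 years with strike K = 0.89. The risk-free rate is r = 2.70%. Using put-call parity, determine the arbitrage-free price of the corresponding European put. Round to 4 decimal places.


Put-call parity: C - P = S_0 * exp(-qT) - K * exp(-rT).
S_0 * exp(-qT) = 1.0100 * 1.00000000 = 1.01000000
K * exp(-rT) = 0.8900 * 0.99775343 = 0.88800055
P = C - S*exp(-qT) + K*exp(-rT)
P = 0.1248 - 1.01000000 + 0.88800055 = 0.0028

Answer: Put price = 0.0028


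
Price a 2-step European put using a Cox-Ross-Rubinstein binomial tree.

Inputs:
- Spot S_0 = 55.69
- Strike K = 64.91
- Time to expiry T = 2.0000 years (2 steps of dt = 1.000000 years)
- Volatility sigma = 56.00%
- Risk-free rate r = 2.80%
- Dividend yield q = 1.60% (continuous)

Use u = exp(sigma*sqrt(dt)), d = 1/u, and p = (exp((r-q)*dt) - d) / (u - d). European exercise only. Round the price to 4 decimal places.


Answer: Price = V(0,0) = 21.4118

Derivation:
dt = T/N = 1.000000
u = exp(sigma*sqrt(dt)) = 1.750673; d = 1/u = 0.571209
p = (exp((r-q)*dt) - d) / (u - d) = 0.373783
Discount per step: exp(-r*dt) = 0.972388
Stock lattice S(k, i) with i counting down-moves:
  k=0: S(0,0) = 55.6900
  k=1: S(1,0) = 97.4950; S(1,1) = 31.8106
  k=2: S(2,0) = 170.6817; S(2,1) = 55.6900; S(2,2) = 18.1705
Terminal payoffs V(N, i) = max(K - S_T, 0):
  V(2,0) = 0.000000; V(2,1) = 9.220000; V(2,2) = 46.739478
Backward induction: V(k, i) = exp(-r*dt) * [p * V(k+1, i) + (1-p) * V(k+1, i+1)].
  V(1,0) = exp(-r*dt) * [p*0.000000 + (1-p)*9.220000] = 5.614300
  V(1,1) = exp(-r*dt) * [p*9.220000 + (1-p)*46.739478] = 31.812016
  V(0,0) = exp(-r*dt) * [p*5.614300 + (1-p)*31.812016] = 21.411757


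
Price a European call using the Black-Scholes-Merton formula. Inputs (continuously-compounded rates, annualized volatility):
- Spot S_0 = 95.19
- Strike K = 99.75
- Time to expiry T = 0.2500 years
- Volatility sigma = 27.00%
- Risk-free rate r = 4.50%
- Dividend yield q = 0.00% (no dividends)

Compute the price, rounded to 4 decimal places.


d1 = (ln(S/K) + (r - q + 0.5*sigma^2) * T) / (sigma * sqrt(T)) = -0.19577527
d2 = d1 - sigma * sqrt(T) = -0.33077527
exp(-rT) = 0.98881304; exp(-qT) = 1.00000000
C = S_0 * exp(-qT) * N(d1) - K * exp(-rT) * N(d2)
N(d1) = 0.42239303; N(d2) = 0.37040712
C = 95.1900 * 1.00000000 * 0.42239303 - 99.7500 * 0.98881304 * 0.37040712 = 3.6728

Answer: Price = 3.6728


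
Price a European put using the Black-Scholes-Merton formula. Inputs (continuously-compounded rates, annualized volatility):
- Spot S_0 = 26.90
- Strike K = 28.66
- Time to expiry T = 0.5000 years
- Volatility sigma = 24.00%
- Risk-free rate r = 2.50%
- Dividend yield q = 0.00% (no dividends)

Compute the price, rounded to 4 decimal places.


Answer: Price = 2.6515

Derivation:
d1 = (ln(S/K) + (r - q + 0.5*sigma^2) * T) / (sigma * sqrt(T)) = -0.21493769
d2 = d1 - sigma * sqrt(T) = -0.38464332
exp(-rT) = 0.98757780; exp(-qT) = 1.00000000
P = K * exp(-rT) * N(-d2) - S_0 * exp(-qT) * N(-d1)
N(-d1) = 0.58509205; N(-d2) = 0.64974915
P = 28.6600 * 0.98757780 * 0.64974915 - 26.9000 * 1.00000000 * 0.58509205 = 2.6515


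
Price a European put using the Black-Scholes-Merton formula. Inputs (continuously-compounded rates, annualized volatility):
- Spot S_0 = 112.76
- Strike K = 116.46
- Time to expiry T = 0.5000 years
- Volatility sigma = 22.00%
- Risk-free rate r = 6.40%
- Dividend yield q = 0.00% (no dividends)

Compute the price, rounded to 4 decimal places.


d1 = (ln(S/K) + (r - q + 0.5*sigma^2) * T) / (sigma * sqrt(T)) = 0.07594198
d2 = d1 - sigma * sqrt(T) = -0.07962151
exp(-rT) = 0.96850658; exp(-qT) = 1.00000000
P = K * exp(-rT) * N(-d2) - S_0 * exp(-qT) * N(-d1)
N(-d1) = 0.46973263; N(-d2) = 0.53173086
P = 116.4600 * 0.96850658 * 0.53173086 - 112.7600 * 1.00000000 * 0.46973263 = 7.0081

Answer: Price = 7.0081


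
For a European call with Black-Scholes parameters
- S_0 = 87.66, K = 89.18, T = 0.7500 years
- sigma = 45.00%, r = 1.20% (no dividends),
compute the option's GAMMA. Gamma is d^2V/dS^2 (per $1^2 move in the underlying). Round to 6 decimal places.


d1 = 0.1738373327; d2 = -0.2158740991
phi(d1) = 0.3929596900; exp(-qT) = 1.0000000000; exp(-rT) = 0.9910403788
Gamma = exp(-qT) * phi(d1) / (S * sigma * sqrt(T)) = 1.0000000000 * 0.3929596900 / (87.6600 * 0.4500 * 0.8660254038) = 0.011503

Answer: Gamma = 0.011503


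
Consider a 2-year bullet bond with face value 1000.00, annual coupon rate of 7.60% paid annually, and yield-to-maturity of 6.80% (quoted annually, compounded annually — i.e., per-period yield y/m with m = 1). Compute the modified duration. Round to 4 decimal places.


Answer: Modified duration = 1.8070

Derivation:
Coupon per period c = face * coupon_rate / m = 76.000000
Periods per year m = 1; per-period yield y/m = 0.068000
Number of cashflows N = 2
Cashflows (t years, CF_t, discount factor 1/(1+y/m)^(m*t), PV):
  t = 1.0000: CF_t = 76.000000, DF = 0.936330, PV = 71.161049
  t = 2.0000: CF_t = 1076.000000, DF = 0.876713, PV = 943.343293
Price P = sum_t PV_t = 1014.504341
First compute Macaulay numerator sum_t t * PV_t:
  t * PV_t at t = 1.0000: 71.161049
  t * PV_t at t = 2.0000: 1886.686586
Macaulay duration D = 1957.847634 / 1014.504341 = 1.929856
Modified duration = D / (1 + y/m) = 1.929856 / (1 + 0.068000) = 1.806982


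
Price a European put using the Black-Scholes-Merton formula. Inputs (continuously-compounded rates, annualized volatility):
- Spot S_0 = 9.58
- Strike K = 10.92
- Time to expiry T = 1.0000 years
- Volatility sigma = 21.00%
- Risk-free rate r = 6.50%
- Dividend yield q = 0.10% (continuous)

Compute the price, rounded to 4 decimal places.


Answer: Price = 1.2007

Derivation:
d1 = (ln(S/K) + (r - q + 0.5*sigma^2) * T) / (sigma * sqrt(T)) = -0.21365894
d2 = d1 - sigma * sqrt(T) = -0.42365894
exp(-rT) = 0.93706746; exp(-qT) = 0.99900050
P = K * exp(-rT) * N(-d2) - S_0 * exp(-qT) * N(-d1)
N(-d1) = 0.58459349; N(-d2) = 0.66409272
P = 10.9200 * 0.93706746 * 0.66409272 - 9.5800 * 0.99900050 * 0.58459349 = 1.2007


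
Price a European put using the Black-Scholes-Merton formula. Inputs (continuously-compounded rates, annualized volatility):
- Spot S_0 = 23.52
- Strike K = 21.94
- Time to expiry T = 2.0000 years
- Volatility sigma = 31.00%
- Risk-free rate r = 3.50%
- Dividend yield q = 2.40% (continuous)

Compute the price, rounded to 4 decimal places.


Answer: Price = 2.8185

Derivation:
d1 = (ln(S/K) + (r - q + 0.5*sigma^2) * T) / (sigma * sqrt(T)) = 0.42800413
d2 = d1 - sigma * sqrt(T) = -0.01040207
exp(-rT) = 0.93239382; exp(-qT) = 0.95313379
P = K * exp(-rT) * N(-d2) - S_0 * exp(-qT) * N(-d1)
N(-d1) = 0.33432406; N(-d2) = 0.50414975
P = 21.9400 * 0.93239382 * 0.50414975 - 23.5200 * 0.95313379 * 0.33432406 = 2.8185


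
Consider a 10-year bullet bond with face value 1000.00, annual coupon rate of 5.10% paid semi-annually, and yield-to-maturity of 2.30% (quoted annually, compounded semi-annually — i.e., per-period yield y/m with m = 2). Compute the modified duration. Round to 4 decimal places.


Answer: Modified duration = 8.1137

Derivation:
Coupon per period c = face * coupon_rate / m = 25.500000
Periods per year m = 2; per-period yield y/m = 0.011500
Number of cashflows N = 20
Cashflows (t years, CF_t, discount factor 1/(1+y/m)^(m*t), PV):
  t = 0.5000: CF_t = 25.500000, DF = 0.988631, PV = 25.210084
  t = 1.0000: CF_t = 25.500000, DF = 0.977391, PV = 24.923464
  t = 1.5000: CF_t = 25.500000, DF = 0.966279, PV = 24.640103
  t = 2.0000: CF_t = 25.500000, DF = 0.955293, PV = 24.359963
  t = 2.5000: CF_t = 25.500000, DF = 0.944432, PV = 24.083009
  t = 3.0000: CF_t = 25.500000, DF = 0.933694, PV = 23.809203
  t = 3.5000: CF_t = 25.500000, DF = 0.923079, PV = 23.538510
  t = 4.0000: CF_t = 25.500000, DF = 0.912584, PV = 23.270895
  t = 4.5000: CF_t = 25.500000, DF = 0.902209, PV = 23.006322
  t = 5.0000: CF_t = 25.500000, DF = 0.891951, PV = 22.744757
  t = 5.5000: CF_t = 25.500000, DF = 0.881810, PV = 22.486167
  t = 6.0000: CF_t = 25.500000, DF = 0.871785, PV = 22.230516
  t = 6.5000: CF_t = 25.500000, DF = 0.861873, PV = 21.977771
  t = 7.0000: CF_t = 25.500000, DF = 0.852075, PV = 21.727900
  t = 7.5000: CF_t = 25.500000, DF = 0.842387, PV = 21.480870
  t = 8.0000: CF_t = 25.500000, DF = 0.832810, PV = 21.236649
  t = 8.5000: CF_t = 25.500000, DF = 0.823341, PV = 20.995204
  t = 9.0000: CF_t = 25.500000, DF = 0.813981, PV = 20.756504
  t = 9.5000: CF_t = 25.500000, DF = 0.804726, PV = 20.520518
  t = 10.0000: CF_t = 1025.500000, DF = 0.795577, PV = 815.864286
Price P = sum_t PV_t = 1248.862697
First compute Macaulay numerator sum_t t * PV_t:
  t * PV_t at t = 0.5000: 12.605042
  t * PV_t at t = 1.0000: 24.923464
  t * PV_t at t = 1.5000: 36.960155
  t * PV_t at t = 2.0000: 48.719927
  t * PV_t at t = 2.5000: 60.207522
  t * PV_t at t = 3.0000: 71.427609
  t * PV_t at t = 3.5000: 82.384785
  t * PV_t at t = 4.0000: 93.083579
  t * PV_t at t = 4.5000: 103.528450
  t * PV_t at t = 5.0000: 113.723787
  t * PV_t at t = 5.5000: 123.673916
  t * PV_t at t = 6.0000: 133.383093
  t * PV_t at t = 6.5000: 142.855513
  t * PV_t at t = 7.0000: 152.095302
  t * PV_t at t = 7.5000: 161.106528
  t * PV_t at t = 8.0000: 169.893191
  t * PV_t at t = 8.5000: 178.459234
  t * PV_t at t = 9.0000: 186.808538
  t * PV_t at t = 9.5000: 194.944924
  t * PV_t at t = 10.0000: 8158.642860
Macaulay duration D = 10249.427420 / 1248.862697 = 8.207009
Modified duration = D / (1 + y/m) = 8.207009 / (1 + 0.011500) = 8.113701


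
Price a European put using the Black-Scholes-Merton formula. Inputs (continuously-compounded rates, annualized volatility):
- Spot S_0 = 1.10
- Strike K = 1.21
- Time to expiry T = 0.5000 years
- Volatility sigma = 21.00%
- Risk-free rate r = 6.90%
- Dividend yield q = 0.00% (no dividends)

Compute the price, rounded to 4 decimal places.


d1 = (ln(S/K) + (r - q + 0.5*sigma^2) * T) / (sigma * sqrt(T)) = -0.33527084
d2 = d1 - sigma * sqrt(T) = -0.48376326
exp(-rT) = 0.96608834; exp(-qT) = 1.00000000
P = K * exp(-rT) * N(-d2) - S_0 * exp(-qT) * N(-d1)
N(-d1) = 0.63128961; N(-d2) = 0.68572306
P = 1.2100 * 0.96608834 * 0.68572306 - 1.1000 * 1.00000000 * 0.63128961 = 0.1072

Answer: Price = 0.1072


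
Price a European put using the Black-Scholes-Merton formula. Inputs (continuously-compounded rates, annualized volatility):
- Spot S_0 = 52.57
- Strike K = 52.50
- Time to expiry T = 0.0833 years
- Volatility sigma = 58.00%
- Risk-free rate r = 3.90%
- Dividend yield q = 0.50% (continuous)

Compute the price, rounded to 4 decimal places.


Answer: Price = 3.3898

Derivation:
d1 = (ln(S/K) + (r - q + 0.5*sigma^2) * T) / (sigma * sqrt(T)) = 0.10857773
d2 = d1 - sigma * sqrt(T) = -0.05882035
exp(-rT) = 0.99675657; exp(-qT) = 0.99958359
P = K * exp(-rT) * N(-d2) - S_0 * exp(-qT) * N(-d1)
N(-d1) = 0.45676871; N(-d2) = 0.52345240
P = 52.5000 * 0.99675657 * 0.52345240 - 52.5700 * 0.99958359 * 0.45676871 = 3.3898


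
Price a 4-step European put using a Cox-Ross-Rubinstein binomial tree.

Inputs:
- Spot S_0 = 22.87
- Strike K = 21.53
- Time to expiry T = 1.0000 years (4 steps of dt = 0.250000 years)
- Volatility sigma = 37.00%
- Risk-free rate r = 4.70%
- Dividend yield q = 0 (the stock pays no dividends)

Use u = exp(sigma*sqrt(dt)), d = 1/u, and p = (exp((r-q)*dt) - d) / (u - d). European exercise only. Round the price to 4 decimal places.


dt = T/N = 0.250000
u = exp(sigma*sqrt(dt)) = 1.203218; d = 1/u = 0.831104
p = (exp((r-q)*dt) - d) / (u - d) = 0.485644
Discount per step: exp(-r*dt) = 0.988319
Stock lattice S(k, i) with i counting down-moves:
  k=0: S(0,0) = 22.8700
  k=1: S(1,0) = 27.5176; S(1,1) = 19.0074
  k=2: S(2,0) = 33.1097; S(2,1) = 22.8700; S(2,2) = 15.7971
  k=3: S(3,0) = 39.8382; S(3,1) = 27.5176; S(3,2) = 19.0074; S(3,3) = 13.1290
  k=4: S(4,0) = 47.9340; S(4,1) = 33.1097; S(4,2) = 22.8700; S(4,3) = 15.7971; S(4,4) = 10.9116
Terminal payoffs V(N, i) = max(K - S_T, 0):
  V(4,0) = 0.000000; V(4,1) = 0.000000; V(4,2) = 0.000000; V(4,3) = 5.732906; V(4,4) = 10.618405
Backward induction: V(k, i) = exp(-r*dt) * [p * V(k+1, i) + (1-p) * V(k+1, i+1)].
  V(3,0) = exp(-r*dt) * [p*0.000000 + (1-p)*0.000000] = 0.000000
  V(3,1) = exp(-r*dt) * [p*0.000000 + (1-p)*0.000000] = 0.000000
  V(3,2) = exp(-r*dt) * [p*0.000000 + (1-p)*5.732906] = 2.914309
  V(3,3) = exp(-r*dt) * [p*5.732906 + (1-p)*10.618405] = 8.149470
  V(2,0) = exp(-r*dt) * [p*0.000000 + (1-p)*0.000000] = 0.000000
  V(2,1) = exp(-r*dt) * [p*0.000000 + (1-p)*2.914309] = 1.481482
  V(2,2) = exp(-r*dt) * [p*2.914309 + (1-p)*8.149470] = 5.541548
  V(1,0) = exp(-r*dt) * [p*0.000000 + (1-p)*1.481482] = 0.753108
  V(1,1) = exp(-r*dt) * [p*1.481482 + (1-p)*5.541548] = 3.528102
  V(0,0) = exp(-r*dt) * [p*0.753108 + (1-p)*3.528102] = 2.154972

Answer: Price = V(0,0) = 2.1550


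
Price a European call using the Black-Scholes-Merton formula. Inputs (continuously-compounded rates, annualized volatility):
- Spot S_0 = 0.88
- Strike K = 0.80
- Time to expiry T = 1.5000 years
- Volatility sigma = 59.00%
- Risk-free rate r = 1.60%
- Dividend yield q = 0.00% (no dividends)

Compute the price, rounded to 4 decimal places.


d1 = (ln(S/K) + (r - q + 0.5*sigma^2) * T) / (sigma * sqrt(T)) = 0.52641220
d2 = d1 - sigma * sqrt(T) = -0.19618727
exp(-rT) = 0.97628571; exp(-qT) = 1.00000000
C = S_0 * exp(-qT) * N(d1) - K * exp(-rT) * N(d2)
N(d1) = 0.70069908; N(d2) = 0.42223179
C = 0.8800 * 1.00000000 * 0.70069908 - 0.8000 * 0.97628571 * 0.42223179 = 0.2868

Answer: Price = 0.2868


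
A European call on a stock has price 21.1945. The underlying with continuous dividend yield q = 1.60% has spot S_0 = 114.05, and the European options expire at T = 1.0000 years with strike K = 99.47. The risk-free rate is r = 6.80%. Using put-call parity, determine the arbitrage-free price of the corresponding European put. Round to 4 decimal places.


Put-call parity: C - P = S_0 * exp(-qT) - K * exp(-rT).
S_0 * exp(-qT) = 114.0500 * 0.98412732 = 112.23972085
K * exp(-rT) = 99.4700 * 0.93426047 = 92.93088931
P = C - S*exp(-qT) + K*exp(-rT)
P = 21.1945 - 112.23972085 + 92.93088931 = 1.8857

Answer: Put price = 1.8857


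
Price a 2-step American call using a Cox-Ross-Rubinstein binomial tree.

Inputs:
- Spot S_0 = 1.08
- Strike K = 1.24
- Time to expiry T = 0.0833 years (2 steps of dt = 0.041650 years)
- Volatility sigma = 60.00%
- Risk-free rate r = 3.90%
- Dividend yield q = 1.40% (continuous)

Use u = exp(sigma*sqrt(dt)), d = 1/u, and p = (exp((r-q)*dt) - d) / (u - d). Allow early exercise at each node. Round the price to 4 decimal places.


dt = T/N = 0.041650
u = exp(sigma*sqrt(dt)) = 1.130263; d = 1/u = 0.884750
p = (exp((r-q)*dt) - d) / (u - d) = 0.473669
Discount per step: exp(-r*dt) = 0.998377
Stock lattice S(k, i) with i counting down-moves:
  k=0: S(0,0) = 1.0800
  k=1: S(1,0) = 1.2207; S(1,1) = 0.9555
  k=2: S(2,0) = 1.3797; S(2,1) = 1.0800; S(2,2) = 0.8454
Terminal payoffs V(N, i) = max(S_T - K, 0):
  V(2,0) = 0.139693; V(2,1) = 0.000000; V(2,2) = 0.000000
Backward induction: V(k, i) = exp(-r*dt) * [p * V(k+1, i) + (1-p) * V(k+1, i+1)]; then take max(V_cont, immediate exercise) for American.
  V(1,0) = exp(-r*dt) * [p*0.139693 + (1-p)*0.000000] = 0.066061; exercise = 0.000000; V(1,0) = max -> 0.066061
  V(1,1) = exp(-r*dt) * [p*0.000000 + (1-p)*0.000000] = 0.000000; exercise = 0.000000; V(1,1) = max -> 0.000000
  V(0,0) = exp(-r*dt) * [p*0.066061 + (1-p)*0.000000] = 0.031240; exercise = 0.000000; V(0,0) = max -> 0.031240

Answer: Price = V(0,0) = 0.0312


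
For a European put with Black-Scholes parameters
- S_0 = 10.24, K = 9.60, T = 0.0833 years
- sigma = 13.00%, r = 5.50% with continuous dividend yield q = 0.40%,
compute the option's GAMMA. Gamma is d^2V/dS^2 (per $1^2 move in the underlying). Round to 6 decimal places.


Answer: Gamma = 0.186783

Derivation:
d1 = 1.8520848184; d2 = 1.8145645572
phi(d1) = 0.0717873056; exp(-qT) = 0.9996668555; exp(-rT) = 0.9954289791
Gamma = exp(-qT) * phi(d1) / (S * sigma * sqrt(T)) = 0.9996668555 * 0.0717873056 / (10.2400 * 0.1300 * 0.2886173938) = 0.186783


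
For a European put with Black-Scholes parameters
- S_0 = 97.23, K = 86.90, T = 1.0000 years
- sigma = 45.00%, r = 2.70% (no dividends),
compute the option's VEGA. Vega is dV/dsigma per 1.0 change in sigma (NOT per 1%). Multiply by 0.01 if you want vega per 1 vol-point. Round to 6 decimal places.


Answer: Vega = 33.624020

Derivation:
d1 = 0.5346028301; d2 = 0.0846028301
phi(d1) = 0.3458193929; exp(-qT) = 1.0000000000; exp(-rT) = 0.9733612415
Vega = S * exp(-qT) * phi(d1) * sqrt(T) = 97.2300 * 1.0000000000 * 0.3458193929 * 1.0000000000 = 33.624020


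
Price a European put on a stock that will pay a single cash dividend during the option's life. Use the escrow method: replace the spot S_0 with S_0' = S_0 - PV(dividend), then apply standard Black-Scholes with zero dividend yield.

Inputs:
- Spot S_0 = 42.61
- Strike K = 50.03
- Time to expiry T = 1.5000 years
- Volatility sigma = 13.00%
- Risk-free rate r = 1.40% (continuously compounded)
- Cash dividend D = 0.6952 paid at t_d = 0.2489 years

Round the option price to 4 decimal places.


PV(D) = D * exp(-r * t_d) = 0.6952 * 0.99652146 = 0.69278172
S_0' = S_0 - PV(D) = 42.6100 - 0.69278172 = 41.91721828
d1 = (ln(S_0'/K) + (r + sigma^2/2)*T) / (sigma*sqrt(T)) = -0.89972362
d2 = d1 - sigma*sqrt(T) = -1.05894045
exp(-rT) = 0.97921896
N(-d1) = 0.81586632; N(-d2) = 0.85518655
P = K * exp(-rT) * N(-d2) - S_0' * N(-d1) = 50.0300 * 0.97921896 * 0.85518655 - 41.91721828 * 0.81586632 = 7.6970

Answer: Price = 7.6970


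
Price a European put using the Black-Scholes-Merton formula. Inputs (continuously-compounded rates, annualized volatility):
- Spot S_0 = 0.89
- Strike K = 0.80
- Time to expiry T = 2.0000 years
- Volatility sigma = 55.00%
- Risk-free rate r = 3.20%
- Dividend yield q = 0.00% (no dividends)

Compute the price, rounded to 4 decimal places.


d1 = (ln(S/K) + (r - q + 0.5*sigma^2) * T) / (sigma * sqrt(T)) = 0.60825291
d2 = d1 - sigma * sqrt(T) = -0.16956455
exp(-rT) = 0.93800500; exp(-qT) = 1.00000000
P = K * exp(-rT) * N(-d2) - S_0 * exp(-qT) * N(-d1)
N(-d1) = 0.27150987; N(-d2) = 0.56732370
P = 0.8000 * 0.93800500 * 0.56732370 - 0.8900 * 1.00000000 * 0.27150987 = 0.1841

Answer: Price = 0.1841


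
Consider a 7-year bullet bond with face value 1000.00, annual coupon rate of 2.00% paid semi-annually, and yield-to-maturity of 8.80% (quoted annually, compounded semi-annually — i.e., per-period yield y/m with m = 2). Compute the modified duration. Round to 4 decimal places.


Coupon per period c = face * coupon_rate / m = 10.000000
Periods per year m = 2; per-period yield y/m = 0.044000
Number of cashflows N = 14
Cashflows (t years, CF_t, discount factor 1/(1+y/m)^(m*t), PV):
  t = 0.5000: CF_t = 10.000000, DF = 0.957854, PV = 9.578544
  t = 1.0000: CF_t = 10.000000, DF = 0.917485, PV = 9.174851
  t = 1.5000: CF_t = 10.000000, DF = 0.878817, PV = 8.788171
  t = 2.0000: CF_t = 10.000000, DF = 0.841779, PV = 8.417788
  t = 2.5000: CF_t = 10.000000, DF = 0.806302, PV = 8.063016
  t = 3.0000: CF_t = 10.000000, DF = 0.772320, PV = 7.723195
  t = 3.5000: CF_t = 10.000000, DF = 0.739770, PV = 7.397696
  t = 4.0000: CF_t = 10.000000, DF = 0.708592, PV = 7.085916
  t = 4.5000: CF_t = 10.000000, DF = 0.678728, PV = 6.787276
  t = 5.0000: CF_t = 10.000000, DF = 0.650122, PV = 6.501222
  t = 5.5000: CF_t = 10.000000, DF = 0.622722, PV = 6.227224
  t = 6.0000: CF_t = 10.000000, DF = 0.596477, PV = 5.964774
  t = 6.5000: CF_t = 10.000000, DF = 0.571339, PV = 5.713385
  t = 7.0000: CF_t = 1010.000000, DF = 0.547259, PV = 552.731725
Price P = sum_t PV_t = 650.154785
First compute Macaulay numerator sum_t t * PV_t:
  t * PV_t at t = 0.5000: 4.789272
  t * PV_t at t = 1.0000: 9.174851
  t * PV_t at t = 1.5000: 13.182257
  t * PV_t at t = 2.0000: 16.835577
  t * PV_t at t = 2.5000: 20.157539
  t * PV_t at t = 3.0000: 23.169585
  t * PV_t at t = 3.5000: 25.891938
  t * PV_t at t = 4.0000: 28.343665
  t * PV_t at t = 4.5000: 30.542742
  t * PV_t at t = 5.0000: 32.506111
  t * PV_t at t = 5.5000: 34.249734
  t * PV_t at t = 6.0000: 35.788646
  t * PV_t at t = 6.5000: 37.137005
  t * PV_t at t = 7.0000: 3869.122076
Macaulay duration D = 4180.890997 / 650.154785 = 6.430609
Modified duration = D / (1 + y/m) = 6.430609 / (1 + 0.044000) = 6.159587

Answer: Modified duration = 6.1596


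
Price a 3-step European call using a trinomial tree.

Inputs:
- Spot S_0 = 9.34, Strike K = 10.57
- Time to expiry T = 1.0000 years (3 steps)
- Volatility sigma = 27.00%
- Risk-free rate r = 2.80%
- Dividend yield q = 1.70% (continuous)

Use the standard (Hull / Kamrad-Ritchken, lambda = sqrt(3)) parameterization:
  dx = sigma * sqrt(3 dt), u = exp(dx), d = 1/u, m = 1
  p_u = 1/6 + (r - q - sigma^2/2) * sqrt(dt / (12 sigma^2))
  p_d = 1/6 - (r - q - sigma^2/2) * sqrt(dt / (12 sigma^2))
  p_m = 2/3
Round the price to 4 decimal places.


Answer: Price = V(0,0) = 0.6228

Derivation:
dt = T/N = 0.333333; dx = sigma*sqrt(3*dt) = 0.270000
u = exp(dx) = 1.309964; d = 1/u = 0.763379
p_u = 0.150957, p_m = 0.666667, p_d = 0.182377
Discount per step: exp(-r*dt) = 0.990710
Stock lattice S(k, j) with j the centered position index:
  k=0: S(0,+0) = 9.3400
  k=1: S(1,-1) = 7.1300; S(1,+0) = 9.3400; S(1,+1) = 12.2351
  k=2: S(2,-2) = 5.4429; S(2,-1) = 7.1300; S(2,+0) = 9.3400; S(2,+1) = 12.2351; S(2,+2) = 16.0275
  k=3: S(3,-3) = 4.1550; S(3,-2) = 5.4429; S(3,-1) = 7.1300; S(3,+0) = 9.3400; S(3,+1) = 12.2351; S(3,+2) = 16.0275; S(3,+3) = 20.9955
Terminal payoffs V(N, j) = max(S_T - K, 0):
  V(3,-3) = 0.000000; V(3,-2) = 0.000000; V(3,-1) = 0.000000; V(3,+0) = 0.000000; V(3,+1) = 1.665068; V(3,+2) = 5.457504; V(3,+3) = 10.425461
Backward induction: V(k, j) = exp(-r*dt) * [p_u * V(k+1, j+1) + p_m * V(k+1, j) + p_d * V(k+1, j-1)]
  V(2,-2) = exp(-r*dt) * [p_u*0.000000 + p_m*0.000000 + p_d*0.000000] = 0.000000
  V(2,-1) = exp(-r*dt) * [p_u*0.000000 + p_m*0.000000 + p_d*0.000000] = 0.000000
  V(2,+0) = exp(-r*dt) * [p_u*1.665068 + p_m*0.000000 + p_d*0.000000] = 0.249018
  V(2,+1) = exp(-r*dt) * [p_u*5.457504 + p_m*1.665068 + p_d*0.000000] = 1.915927
  V(2,+2) = exp(-r*dt) * [p_u*10.425461 + p_m*5.457504 + p_d*1.665068] = 5.464558
  V(1,-1) = exp(-r*dt) * [p_u*0.249018 + p_m*0.000000 + p_d*0.000000] = 0.037242
  V(1,+0) = exp(-r*dt) * [p_u*1.915927 + p_m*0.249018 + p_d*0.000000] = 0.451005
  V(1,+1) = exp(-r*dt) * [p_u*5.464558 + p_m*1.915927 + p_d*0.249018] = 2.127661
  V(0,+0) = exp(-r*dt) * [p_u*2.127661 + p_m*0.451005 + p_d*0.037242] = 0.622807


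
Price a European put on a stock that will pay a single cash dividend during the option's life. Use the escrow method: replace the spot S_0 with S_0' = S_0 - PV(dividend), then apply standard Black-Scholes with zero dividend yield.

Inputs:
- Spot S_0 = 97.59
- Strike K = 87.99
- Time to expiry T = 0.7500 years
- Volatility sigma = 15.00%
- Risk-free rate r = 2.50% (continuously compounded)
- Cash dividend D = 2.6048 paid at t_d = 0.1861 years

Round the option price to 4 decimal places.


PV(D) = D * exp(-r * t_d) = 2.6048 * 0.99535831 = 2.59270932
S_0' = S_0 - PV(D) = 97.5900 - 2.59270932 = 94.99729068
d1 = (ln(S_0'/K) + (r + sigma^2/2)*T) / (sigma*sqrt(T)) = 0.79915054
d2 = d1 - sigma*sqrt(T) = 0.66924673
exp(-rT) = 0.98142469
N(-d1) = 0.21210156; N(-d2) = 0.25166905
P = K * exp(-rT) * N(-d2) - S_0' * N(-d1) = 87.9900 * 0.98142469 * 0.25166905 - 94.99729068 * 0.21210156 = 1.5839

Answer: Price = 1.5839


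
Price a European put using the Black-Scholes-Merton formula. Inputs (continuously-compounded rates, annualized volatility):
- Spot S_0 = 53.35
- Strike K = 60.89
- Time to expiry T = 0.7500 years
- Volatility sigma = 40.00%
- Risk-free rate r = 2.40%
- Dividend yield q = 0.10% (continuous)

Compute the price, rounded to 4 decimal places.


Answer: Price = 11.4435

Derivation:
d1 = (ln(S/K) + (r - q + 0.5*sigma^2) * T) / (sigma * sqrt(T)) = -0.15861249
d2 = d1 - sigma * sqrt(T) = -0.50502266
exp(-rT) = 0.98216103; exp(-qT) = 0.99925028
P = K * exp(-rT) * N(-d2) - S_0 * exp(-qT) * N(-d1)
N(-d1) = 0.56301291; N(-d2) = 0.69322854
P = 60.8900 * 0.98216103 * 0.69322854 - 53.3500 * 0.99925028 * 0.56301291 = 11.4435


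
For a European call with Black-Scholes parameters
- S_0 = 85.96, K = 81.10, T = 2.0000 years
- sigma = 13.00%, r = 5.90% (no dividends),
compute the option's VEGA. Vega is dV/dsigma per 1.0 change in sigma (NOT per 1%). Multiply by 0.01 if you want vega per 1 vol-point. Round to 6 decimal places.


d1 = 1.0503206968; d2 = 0.8664729337
phi(d1) = 0.2298047333; exp(-qT) = 1.0000000000; exp(-rT) = 0.8886960526
Vega = S * exp(-qT) * phi(d1) * sqrt(T) = 85.9600 * 1.0000000000 * 0.2298047333 * 1.4142135624 = 27.936396

Answer: Vega = 27.936396


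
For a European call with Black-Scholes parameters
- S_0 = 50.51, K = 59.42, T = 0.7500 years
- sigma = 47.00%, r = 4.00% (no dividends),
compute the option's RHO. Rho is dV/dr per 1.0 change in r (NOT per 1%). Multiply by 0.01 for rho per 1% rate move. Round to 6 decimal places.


d1 = -0.1219118912; d2 = -0.5289438310
phi(d1) = 0.3959886270; exp(-qT) = 1.0000000000; exp(-rT) = 0.9704455335
N(d2) = 0.2984222075
Rho = K*T*exp(-rT)*N(d2) = 59.4200 * 0.7500 * 0.9704455335 * 0.2984222075 = 12.906135

Answer: Rho = 12.906135


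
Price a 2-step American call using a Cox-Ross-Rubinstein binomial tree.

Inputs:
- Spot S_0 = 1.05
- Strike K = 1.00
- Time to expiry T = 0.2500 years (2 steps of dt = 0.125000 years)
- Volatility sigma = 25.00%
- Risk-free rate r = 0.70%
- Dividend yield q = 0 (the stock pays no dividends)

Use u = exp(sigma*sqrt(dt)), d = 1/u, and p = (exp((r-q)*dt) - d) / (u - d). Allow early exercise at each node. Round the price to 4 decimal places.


dt = T/N = 0.125000
u = exp(sigma*sqrt(dt)) = 1.092412; d = 1/u = 0.915405
p = (exp((r-q)*dt) - d) / (u - d) = 0.482863
Discount per step: exp(-r*dt) = 0.999125
Stock lattice S(k, i) with i counting down-moves:
  k=0: S(0,0) = 1.0500
  k=1: S(1,0) = 1.1470; S(1,1) = 0.9612
  k=2: S(2,0) = 1.2530; S(2,1) = 1.0500; S(2,2) = 0.8799
Terminal payoffs V(N, i) = max(S_T - K, 0):
  V(2,0) = 0.253033; V(2,1) = 0.050000; V(2,2) = 0.000000
Backward induction: V(k, i) = exp(-r*dt) * [p * V(k+1, i) + (1-p) * V(k+1, i+1)]; then take max(V_cont, immediate exercise) for American.
  V(1,0) = exp(-r*dt) * [p*0.253033 + (1-p)*0.050000] = 0.147908; exercise = 0.147033; V(1,0) = max -> 0.147908
  V(1,1) = exp(-r*dt) * [p*0.050000 + (1-p)*0.000000] = 0.024122; exercise = 0.000000; V(1,1) = max -> 0.024122
  V(0,0) = exp(-r*dt) * [p*0.147908 + (1-p)*0.024122] = 0.083820; exercise = 0.050000; V(0,0) = max -> 0.083820

Answer: Price = V(0,0) = 0.0838


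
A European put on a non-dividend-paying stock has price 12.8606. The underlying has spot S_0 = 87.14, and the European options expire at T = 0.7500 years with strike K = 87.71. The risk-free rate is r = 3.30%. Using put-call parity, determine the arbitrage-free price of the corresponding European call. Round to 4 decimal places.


Answer: Call price = 14.4348

Derivation:
Put-call parity: C - P = S_0 * exp(-qT) - K * exp(-rT).
S_0 * exp(-qT) = 87.1400 * 1.00000000 = 87.14000000
K * exp(-rT) = 87.7100 * 0.97555377 = 85.56582117
C = P + S*exp(-qT) - K*exp(-rT)
C = 12.8606 + 87.14000000 - 85.56582117 = 14.4348


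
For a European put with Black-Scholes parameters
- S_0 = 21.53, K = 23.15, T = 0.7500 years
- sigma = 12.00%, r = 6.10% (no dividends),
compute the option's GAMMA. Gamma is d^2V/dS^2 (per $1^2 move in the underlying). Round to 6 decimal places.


Answer: Gamma = 0.174562

Derivation:
d1 = -0.2058972430; d2 = -0.3098202914
phi(d1) = 0.3905749594; exp(-qT) = 1.0000000000; exp(-rT) = 0.9552807525
Gamma = exp(-qT) * phi(d1) / (S * sigma * sqrt(T)) = 1.0000000000 * 0.3905749594 / (21.5300 * 0.1200 * 0.8660254038) = 0.174562
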